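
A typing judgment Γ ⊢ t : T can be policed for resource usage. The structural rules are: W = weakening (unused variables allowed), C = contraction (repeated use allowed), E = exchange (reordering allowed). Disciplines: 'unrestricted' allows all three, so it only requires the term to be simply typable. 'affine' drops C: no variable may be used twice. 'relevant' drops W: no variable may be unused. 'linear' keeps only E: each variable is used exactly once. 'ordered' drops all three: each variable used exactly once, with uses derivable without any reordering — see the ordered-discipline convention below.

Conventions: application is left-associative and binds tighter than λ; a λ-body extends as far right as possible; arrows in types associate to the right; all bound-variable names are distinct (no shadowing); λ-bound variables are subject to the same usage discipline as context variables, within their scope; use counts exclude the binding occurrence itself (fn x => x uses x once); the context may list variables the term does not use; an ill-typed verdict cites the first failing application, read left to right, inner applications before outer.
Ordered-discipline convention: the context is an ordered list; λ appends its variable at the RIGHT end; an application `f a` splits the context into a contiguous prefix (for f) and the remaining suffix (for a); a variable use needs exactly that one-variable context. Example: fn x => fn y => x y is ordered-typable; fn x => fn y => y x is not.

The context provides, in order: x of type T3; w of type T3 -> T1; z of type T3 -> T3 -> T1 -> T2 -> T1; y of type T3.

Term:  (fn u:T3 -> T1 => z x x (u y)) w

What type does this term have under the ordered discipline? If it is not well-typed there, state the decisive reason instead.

not well-typed under ordered — repeated use of x ×2
counts: x ×2; w ×1; z ×1; y ×1; u (λ-bound) ×1
use order (left to right): z, x, x, u, y, w
typing: well-typed — term : T2 -> T1
all disciplines: ordered ✗ | linear ✗ | affine ✗ | relevant ✓ | unrestricted ✓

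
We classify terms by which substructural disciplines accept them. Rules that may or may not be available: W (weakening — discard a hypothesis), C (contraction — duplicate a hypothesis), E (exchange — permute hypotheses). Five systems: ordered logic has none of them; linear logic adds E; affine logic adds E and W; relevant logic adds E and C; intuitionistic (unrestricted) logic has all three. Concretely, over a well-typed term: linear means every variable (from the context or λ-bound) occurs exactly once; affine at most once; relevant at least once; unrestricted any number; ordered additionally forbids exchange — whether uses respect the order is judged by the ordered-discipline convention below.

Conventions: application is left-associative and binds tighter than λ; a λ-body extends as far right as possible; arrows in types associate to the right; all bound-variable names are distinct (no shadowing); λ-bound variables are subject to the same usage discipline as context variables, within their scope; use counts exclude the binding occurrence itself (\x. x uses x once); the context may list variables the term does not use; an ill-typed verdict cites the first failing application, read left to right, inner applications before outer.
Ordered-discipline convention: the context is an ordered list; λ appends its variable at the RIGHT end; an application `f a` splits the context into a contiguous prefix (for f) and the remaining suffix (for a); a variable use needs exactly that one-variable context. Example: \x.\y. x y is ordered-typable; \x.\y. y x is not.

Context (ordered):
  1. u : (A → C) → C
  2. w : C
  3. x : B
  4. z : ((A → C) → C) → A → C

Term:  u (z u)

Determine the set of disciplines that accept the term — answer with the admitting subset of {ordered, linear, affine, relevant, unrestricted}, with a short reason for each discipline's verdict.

admitted in: unrestricted
use counts: u: 2×; w: 0×; x: 0×; z: 1×
use order (left to right): u, z, u
typing: well-typed at C
ordered ✗ (needs contraction — u ×2; needs weakening: w, x unused)
linear ✗ (needs contraction — u ×2; needs weakening: w, x unused)
affine ✗ (needs contraction — u ×2)
relevant ✗ (needs weakening: w, x unused)
unrestricted ✓ (typability at C is all that's needed)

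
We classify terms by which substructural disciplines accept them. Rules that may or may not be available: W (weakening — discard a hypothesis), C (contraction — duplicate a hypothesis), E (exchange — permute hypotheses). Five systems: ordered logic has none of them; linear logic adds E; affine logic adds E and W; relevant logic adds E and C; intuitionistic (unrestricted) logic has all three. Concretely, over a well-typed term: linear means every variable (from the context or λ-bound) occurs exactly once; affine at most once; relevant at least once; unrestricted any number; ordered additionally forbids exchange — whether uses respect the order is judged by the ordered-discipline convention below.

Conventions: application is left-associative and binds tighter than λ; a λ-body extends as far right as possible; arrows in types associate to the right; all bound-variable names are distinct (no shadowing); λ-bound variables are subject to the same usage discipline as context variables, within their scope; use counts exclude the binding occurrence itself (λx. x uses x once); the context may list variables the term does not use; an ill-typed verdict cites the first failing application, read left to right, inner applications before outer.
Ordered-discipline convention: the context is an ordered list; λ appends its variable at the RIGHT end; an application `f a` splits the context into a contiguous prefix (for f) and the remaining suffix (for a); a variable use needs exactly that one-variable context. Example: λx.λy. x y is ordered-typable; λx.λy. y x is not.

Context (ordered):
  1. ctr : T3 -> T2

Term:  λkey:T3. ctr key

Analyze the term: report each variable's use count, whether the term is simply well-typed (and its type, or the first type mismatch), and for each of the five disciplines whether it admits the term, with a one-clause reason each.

use counts: ctr=1; key (bound)=1
left-to-right use order: ctr, key
typing: the term checks, with type T3 -> T2
ordered: ✓, one use each (ctr, key); ordered split holds
linear: ✓, exactly-once usage across ctr, key
affine: ✓, at most one use each (ctr, key)
relevant: ✓, ctr, key: all used, weakening unneeded
unrestricted: ✓, well-typed at T3 -> T2; no restrictions here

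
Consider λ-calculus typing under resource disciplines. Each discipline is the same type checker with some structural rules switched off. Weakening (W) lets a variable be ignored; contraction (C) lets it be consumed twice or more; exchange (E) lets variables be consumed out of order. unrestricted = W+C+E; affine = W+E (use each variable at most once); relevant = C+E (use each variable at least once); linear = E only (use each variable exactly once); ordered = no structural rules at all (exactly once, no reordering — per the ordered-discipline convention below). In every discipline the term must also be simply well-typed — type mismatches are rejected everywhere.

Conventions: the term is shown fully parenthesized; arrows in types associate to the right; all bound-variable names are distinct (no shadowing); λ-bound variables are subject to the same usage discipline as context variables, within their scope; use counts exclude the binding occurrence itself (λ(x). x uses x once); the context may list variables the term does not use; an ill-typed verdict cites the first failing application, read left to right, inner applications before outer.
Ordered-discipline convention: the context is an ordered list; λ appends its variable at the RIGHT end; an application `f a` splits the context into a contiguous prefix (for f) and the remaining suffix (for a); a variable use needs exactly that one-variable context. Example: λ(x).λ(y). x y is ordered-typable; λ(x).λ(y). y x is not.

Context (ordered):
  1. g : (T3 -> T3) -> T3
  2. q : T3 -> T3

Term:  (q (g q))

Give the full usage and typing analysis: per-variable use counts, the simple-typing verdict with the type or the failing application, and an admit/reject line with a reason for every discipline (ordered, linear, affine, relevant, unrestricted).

counts: g ×1; q ×2
use order (left to right): q, g, q
typing: well-typed — term : T3
ordered: ✗, uses contraction: q ×2
linear: ✗, uses contraction: q ×2
affine: ✗, uses contraction: q ×2
relevant: ✓, none of g, q goes unused
unrestricted: ✓, type-checks (T3) and nothing is barred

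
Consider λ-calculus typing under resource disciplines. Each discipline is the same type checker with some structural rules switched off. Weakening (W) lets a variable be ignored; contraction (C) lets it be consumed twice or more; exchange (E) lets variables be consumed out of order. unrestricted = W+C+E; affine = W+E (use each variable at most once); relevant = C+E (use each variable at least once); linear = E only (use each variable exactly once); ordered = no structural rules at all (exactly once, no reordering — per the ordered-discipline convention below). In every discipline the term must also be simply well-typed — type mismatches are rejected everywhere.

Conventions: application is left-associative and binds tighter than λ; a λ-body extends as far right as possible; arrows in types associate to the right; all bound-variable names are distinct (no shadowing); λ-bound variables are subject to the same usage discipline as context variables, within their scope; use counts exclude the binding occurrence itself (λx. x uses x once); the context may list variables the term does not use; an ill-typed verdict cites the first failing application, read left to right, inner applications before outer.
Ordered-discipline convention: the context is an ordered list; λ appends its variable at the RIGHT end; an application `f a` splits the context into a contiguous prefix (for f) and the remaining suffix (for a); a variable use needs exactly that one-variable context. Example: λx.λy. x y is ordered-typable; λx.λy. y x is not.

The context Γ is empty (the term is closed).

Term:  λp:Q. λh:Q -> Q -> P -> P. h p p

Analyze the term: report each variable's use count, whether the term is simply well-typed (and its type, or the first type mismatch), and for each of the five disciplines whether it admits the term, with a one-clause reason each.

usage: p (bound) ×2; h (bound) ×1
use order (left to right): h, p, p
typing: well-typed — term : Q -> (Q -> Q -> P -> P) -> P -> P
ordered: ✗ — needs contraction — p ×2
linear: ✗ — needs contraction — p ×2
affine: ✗ — needs contraction — p ×2
relevant: ✓ — at least one use each (p, h)
unrestricted: ✓ — typability at Q -> (Q -> Q -> P -> P) -> P -> P is all that's needed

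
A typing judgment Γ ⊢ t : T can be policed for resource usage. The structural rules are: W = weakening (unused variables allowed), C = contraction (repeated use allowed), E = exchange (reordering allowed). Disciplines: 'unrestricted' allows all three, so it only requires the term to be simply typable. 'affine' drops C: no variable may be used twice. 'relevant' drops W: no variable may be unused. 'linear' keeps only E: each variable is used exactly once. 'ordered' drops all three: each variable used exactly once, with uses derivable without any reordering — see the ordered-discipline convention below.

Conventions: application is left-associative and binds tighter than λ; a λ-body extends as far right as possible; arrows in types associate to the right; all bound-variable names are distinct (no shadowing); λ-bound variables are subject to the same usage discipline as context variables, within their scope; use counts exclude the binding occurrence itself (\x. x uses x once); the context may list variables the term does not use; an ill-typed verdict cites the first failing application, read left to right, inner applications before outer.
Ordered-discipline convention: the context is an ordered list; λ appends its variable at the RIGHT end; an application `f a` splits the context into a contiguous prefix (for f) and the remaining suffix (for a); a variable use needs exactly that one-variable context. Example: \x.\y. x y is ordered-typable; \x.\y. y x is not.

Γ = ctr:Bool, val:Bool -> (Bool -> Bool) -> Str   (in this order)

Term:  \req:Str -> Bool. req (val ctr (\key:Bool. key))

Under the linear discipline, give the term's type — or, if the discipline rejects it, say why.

term : (Str -> Bool) -> Bool
variable uses: ctr ×1, val ×1, req [bound] ×1, key [bound] ×1
order of uses: req, val, ctr, key
typing: well-typed — term : (Str -> Bool) -> Bool
per-discipline verdicts: ordered ✗, linear ✓, affine ✓, relevant ✓, unrestricted ✓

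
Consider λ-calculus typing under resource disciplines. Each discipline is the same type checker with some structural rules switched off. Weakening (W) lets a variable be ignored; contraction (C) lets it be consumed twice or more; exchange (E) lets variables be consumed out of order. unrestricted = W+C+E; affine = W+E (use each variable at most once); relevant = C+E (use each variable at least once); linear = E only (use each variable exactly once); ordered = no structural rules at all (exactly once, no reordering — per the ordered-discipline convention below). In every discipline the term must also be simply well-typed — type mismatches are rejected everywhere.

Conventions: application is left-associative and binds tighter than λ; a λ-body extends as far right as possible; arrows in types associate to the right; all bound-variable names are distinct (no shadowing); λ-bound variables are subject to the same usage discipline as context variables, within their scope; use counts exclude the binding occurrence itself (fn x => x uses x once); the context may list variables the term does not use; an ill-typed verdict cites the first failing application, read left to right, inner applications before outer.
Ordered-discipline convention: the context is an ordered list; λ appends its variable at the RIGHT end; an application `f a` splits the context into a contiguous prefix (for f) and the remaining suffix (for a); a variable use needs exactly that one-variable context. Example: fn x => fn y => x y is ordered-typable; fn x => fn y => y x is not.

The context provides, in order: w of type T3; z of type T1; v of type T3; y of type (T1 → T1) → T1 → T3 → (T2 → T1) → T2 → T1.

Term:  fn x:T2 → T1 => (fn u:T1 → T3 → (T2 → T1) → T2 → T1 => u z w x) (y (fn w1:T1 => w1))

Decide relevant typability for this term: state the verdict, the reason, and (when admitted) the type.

no — v left unused
variable uses: w: 1; z: 1; v: 0; y: 1; x (λ-bound): 1; u (λ-bound): 1; w1 (λ-bound): 1
order of uses: u, z, w, x, y, w1
typing: well-typed at (T2 → T1) → T2 → T1
across the five disciplines: ordered ✗; linear ✗; affine ✓; relevant ✗; unrestricted ✓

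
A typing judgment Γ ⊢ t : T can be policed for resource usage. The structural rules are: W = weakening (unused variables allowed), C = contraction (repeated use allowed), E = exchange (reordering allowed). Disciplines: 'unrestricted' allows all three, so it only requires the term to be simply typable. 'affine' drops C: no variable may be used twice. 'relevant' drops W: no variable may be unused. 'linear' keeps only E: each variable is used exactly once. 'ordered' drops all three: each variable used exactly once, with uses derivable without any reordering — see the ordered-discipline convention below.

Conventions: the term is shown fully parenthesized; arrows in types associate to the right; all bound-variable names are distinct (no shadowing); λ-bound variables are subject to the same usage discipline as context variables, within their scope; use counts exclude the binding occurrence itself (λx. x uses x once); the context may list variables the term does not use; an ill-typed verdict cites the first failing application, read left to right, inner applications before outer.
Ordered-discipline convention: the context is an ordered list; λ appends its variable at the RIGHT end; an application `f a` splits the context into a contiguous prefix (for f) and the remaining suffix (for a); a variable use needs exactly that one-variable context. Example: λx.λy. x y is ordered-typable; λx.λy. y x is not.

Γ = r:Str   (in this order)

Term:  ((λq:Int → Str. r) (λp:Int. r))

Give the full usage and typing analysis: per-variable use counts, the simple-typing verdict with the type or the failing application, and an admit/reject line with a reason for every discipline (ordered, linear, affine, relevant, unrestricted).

counts: r: 2×; q [bound]: 0×; p [bound]: 0×
order of uses: r, r
typing: well-typed — term : Str
ordered ✗ (uses contraction: r ×2; q, p left unused)
linear ✗ (uses contraction: r ×2; q, p left unused)
affine ✗ (uses contraction: r ×2)
relevant ✗ (q, p left unused)
unrestricted ✓ (typability at Str is all that's needed)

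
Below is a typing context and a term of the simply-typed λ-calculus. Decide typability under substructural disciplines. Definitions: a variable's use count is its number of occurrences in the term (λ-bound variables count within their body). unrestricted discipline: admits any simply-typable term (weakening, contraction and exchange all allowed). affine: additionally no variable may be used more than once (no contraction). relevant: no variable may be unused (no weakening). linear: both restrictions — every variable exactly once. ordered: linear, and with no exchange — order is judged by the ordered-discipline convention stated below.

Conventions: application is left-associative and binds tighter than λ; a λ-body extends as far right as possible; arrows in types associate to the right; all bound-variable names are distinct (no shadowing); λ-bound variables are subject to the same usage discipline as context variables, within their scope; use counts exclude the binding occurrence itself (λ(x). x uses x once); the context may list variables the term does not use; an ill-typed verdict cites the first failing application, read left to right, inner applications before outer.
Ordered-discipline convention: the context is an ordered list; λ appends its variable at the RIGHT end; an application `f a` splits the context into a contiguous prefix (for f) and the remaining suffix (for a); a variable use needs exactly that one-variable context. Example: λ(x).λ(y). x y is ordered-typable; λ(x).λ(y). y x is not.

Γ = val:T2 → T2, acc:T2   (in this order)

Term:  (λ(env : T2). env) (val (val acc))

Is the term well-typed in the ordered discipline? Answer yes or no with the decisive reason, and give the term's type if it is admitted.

no — val ×2 used more than once (contraction)
use counts: val ×2; acc ×1; env (bound) ×1
left-to-right use order: env, val, val, acc
typing: well-typed at T2
per-discipline verdicts: ordered ✗ · linear ✗ · affine ✗ · relevant ✓ · unrestricted ✓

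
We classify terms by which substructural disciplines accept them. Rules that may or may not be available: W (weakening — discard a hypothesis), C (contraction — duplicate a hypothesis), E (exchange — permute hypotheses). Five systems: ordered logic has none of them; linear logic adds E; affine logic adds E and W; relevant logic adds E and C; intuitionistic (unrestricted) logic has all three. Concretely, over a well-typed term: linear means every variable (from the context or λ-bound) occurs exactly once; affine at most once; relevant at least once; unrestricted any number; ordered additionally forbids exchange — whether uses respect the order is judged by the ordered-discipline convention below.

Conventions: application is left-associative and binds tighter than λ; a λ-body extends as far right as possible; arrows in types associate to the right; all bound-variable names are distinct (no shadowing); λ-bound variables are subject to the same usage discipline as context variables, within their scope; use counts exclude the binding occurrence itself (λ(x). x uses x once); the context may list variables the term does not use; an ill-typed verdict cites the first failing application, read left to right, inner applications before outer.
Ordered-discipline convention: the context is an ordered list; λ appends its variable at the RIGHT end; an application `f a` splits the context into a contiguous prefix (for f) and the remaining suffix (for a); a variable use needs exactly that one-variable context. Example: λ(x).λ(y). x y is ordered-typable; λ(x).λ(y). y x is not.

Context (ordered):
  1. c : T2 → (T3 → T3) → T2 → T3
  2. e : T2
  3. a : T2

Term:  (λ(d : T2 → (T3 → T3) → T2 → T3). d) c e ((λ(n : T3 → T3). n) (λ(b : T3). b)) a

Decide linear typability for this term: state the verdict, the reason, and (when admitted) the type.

yes — c, e, a, d, n, b: one use apiece; term : T3
use counts: c=1, e=1, a=1, d (λ-bound)=1, n (λ-bound)=1, b (λ-bound)=1
use order (left to right): d, c, e, n, b, a
typing: well-typed — term : T3
summary: ordered ✓ · linear ✓ · affine ✓ · relevant ✓ · unrestricted ✓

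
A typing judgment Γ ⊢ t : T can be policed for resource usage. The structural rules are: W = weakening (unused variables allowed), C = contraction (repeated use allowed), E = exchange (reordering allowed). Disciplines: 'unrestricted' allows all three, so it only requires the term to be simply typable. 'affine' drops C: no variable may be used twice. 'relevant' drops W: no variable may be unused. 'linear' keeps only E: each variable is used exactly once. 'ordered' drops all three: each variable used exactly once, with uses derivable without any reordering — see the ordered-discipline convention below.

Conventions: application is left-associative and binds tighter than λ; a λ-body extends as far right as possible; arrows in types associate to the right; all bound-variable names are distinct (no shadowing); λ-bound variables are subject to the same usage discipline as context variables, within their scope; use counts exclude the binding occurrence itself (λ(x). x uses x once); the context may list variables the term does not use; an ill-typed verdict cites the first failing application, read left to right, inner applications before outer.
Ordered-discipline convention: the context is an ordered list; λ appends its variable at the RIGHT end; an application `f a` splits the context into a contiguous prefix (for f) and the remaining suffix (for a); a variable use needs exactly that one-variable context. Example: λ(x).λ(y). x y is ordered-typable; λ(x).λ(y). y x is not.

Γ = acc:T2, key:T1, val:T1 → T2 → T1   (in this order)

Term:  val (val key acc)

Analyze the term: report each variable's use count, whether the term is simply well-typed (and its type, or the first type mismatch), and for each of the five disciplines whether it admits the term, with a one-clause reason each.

counts: acc: 1, key: 1, val: 2
order of uses: val, val, key, acc
typing: well-typed — term : T2 → T1
ordered ✗ (val ×2 used more than once (contraction))
linear ✗ (val ×2 used more than once (contraction))
affine ✗ (val ×2 used more than once (contraction))
relevant ✓ (every one of acc, key, val appears)
unrestricted ✓ (well-typed at T2 → T1; no restrictions here)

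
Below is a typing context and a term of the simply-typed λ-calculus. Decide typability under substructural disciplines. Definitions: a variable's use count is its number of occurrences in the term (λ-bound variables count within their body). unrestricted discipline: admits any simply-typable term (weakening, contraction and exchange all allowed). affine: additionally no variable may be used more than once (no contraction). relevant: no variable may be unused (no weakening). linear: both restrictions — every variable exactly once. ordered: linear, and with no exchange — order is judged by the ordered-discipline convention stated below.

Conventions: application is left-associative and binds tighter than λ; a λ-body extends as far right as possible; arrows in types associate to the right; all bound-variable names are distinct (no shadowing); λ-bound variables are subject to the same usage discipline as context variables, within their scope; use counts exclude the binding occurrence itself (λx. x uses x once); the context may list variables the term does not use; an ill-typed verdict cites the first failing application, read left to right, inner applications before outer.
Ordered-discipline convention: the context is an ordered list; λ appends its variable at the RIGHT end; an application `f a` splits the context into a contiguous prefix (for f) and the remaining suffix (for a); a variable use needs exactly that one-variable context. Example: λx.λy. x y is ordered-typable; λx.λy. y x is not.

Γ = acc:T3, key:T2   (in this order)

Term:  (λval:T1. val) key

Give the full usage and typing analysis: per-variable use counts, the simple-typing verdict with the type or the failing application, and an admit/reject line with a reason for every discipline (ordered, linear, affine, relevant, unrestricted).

counts: acc ×0; key ×1; val (λ-bound) ×1
order of uses: val, key
typing: ill-typed: a function awaiting T1 gets T2
ordered: ✗, not simply typable
linear: ✗, fails simple typing
affine: ✗, a type mismatch blocks all five
relevant: ✗, the type mismatch rejects it
unrestricted: ✗, not simply typable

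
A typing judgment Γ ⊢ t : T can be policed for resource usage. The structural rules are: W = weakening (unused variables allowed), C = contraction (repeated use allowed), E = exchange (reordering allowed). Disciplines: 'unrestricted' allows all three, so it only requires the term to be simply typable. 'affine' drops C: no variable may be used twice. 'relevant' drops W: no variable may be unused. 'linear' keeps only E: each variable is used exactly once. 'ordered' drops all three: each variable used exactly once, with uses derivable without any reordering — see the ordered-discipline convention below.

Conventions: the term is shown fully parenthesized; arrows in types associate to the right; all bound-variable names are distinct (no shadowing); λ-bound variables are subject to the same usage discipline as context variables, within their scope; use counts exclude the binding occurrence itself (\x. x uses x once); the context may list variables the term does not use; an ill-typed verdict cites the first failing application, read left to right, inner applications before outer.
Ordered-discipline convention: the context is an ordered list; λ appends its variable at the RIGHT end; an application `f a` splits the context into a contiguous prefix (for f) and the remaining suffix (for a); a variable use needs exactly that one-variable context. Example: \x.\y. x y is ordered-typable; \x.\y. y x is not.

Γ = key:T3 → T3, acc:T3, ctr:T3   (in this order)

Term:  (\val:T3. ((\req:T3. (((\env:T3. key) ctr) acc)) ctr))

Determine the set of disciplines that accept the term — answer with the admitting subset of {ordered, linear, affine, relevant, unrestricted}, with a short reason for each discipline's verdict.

admitted in: unrestricted
variable uses: key ×1; acc ×1; ctr ×2; val (bound) ×0; req (bound) ×0; env (bound) ×0
order of uses: key, ctr, acc, ctr
typing: well-typed — term : T3 → T3
ordered ✗ (ctr ×2 used more than once (contraction); val, req, env left unused)
linear ✗ (ctr ×2 used more than once (contraction); val, req, env left unused)
affine ✗ (ctr ×2 used more than once (contraction))
relevant ✗ (val, req, env left unused)
unrestricted ✓ (typability at T3 → T3 is all that's needed)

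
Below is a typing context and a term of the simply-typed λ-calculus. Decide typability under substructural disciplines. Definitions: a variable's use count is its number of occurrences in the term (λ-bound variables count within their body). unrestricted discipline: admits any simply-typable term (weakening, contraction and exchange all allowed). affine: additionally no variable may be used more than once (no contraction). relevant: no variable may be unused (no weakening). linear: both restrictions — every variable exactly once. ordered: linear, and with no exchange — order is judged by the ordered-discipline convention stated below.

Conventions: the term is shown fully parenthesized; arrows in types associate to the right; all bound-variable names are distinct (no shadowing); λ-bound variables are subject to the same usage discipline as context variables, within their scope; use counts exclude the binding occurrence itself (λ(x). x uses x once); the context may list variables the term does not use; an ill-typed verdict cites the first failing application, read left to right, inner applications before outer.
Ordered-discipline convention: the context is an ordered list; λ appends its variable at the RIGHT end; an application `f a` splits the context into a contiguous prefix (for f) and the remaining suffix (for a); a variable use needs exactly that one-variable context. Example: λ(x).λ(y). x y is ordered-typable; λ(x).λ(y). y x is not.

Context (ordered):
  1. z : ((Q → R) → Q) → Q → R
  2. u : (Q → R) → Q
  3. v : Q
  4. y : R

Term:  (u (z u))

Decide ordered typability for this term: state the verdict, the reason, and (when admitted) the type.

no — uses contraction: u ×2; v, y never used (weakening)
variable uses: z: 1×, u: 2×, v: 0×, y: 0×
order of uses: u, z, u
typing: well-typed at Q
all disciplines: ordered ✗, linear ✗, affine ✗, relevant ✗, unrestricted ✓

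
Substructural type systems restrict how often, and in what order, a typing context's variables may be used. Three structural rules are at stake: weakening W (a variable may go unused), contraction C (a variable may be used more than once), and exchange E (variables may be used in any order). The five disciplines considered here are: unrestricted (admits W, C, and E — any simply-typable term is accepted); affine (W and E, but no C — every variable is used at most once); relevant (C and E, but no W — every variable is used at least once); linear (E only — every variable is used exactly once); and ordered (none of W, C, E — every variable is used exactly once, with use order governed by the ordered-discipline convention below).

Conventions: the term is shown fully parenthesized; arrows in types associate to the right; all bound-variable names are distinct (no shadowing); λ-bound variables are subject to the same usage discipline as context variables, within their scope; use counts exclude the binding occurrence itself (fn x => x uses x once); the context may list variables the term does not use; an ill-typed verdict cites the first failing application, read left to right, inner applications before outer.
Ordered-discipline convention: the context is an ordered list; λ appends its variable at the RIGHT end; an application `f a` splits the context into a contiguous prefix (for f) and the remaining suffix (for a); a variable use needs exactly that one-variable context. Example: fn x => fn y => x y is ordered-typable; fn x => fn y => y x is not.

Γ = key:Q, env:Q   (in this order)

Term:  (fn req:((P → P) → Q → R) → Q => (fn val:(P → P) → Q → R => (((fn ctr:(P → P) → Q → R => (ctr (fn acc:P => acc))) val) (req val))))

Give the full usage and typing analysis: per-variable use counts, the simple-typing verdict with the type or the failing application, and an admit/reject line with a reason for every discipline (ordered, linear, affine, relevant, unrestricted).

use counts: key: 0×; env: 0×; req (bound): 1×; val (bound): 2×; ctr (bound): 1×; acc (bound): 1×
left-to-right use order: ctr, acc, val, req, val
typing: the term checks, with type (((P → P) → Q → R) → Q) → ((P → P) → Q → R) → R
ordered ✗ (uses contraction: val ×2; key, env left unused)
linear ✗ (uses contraction: val ×2; key, env left unused)
affine ✗ (uses contraction: val ×2)
relevant ✗ (key, env left unused)
unrestricted ✓ (type-checks ((((P → P) → Q → R) → Q) → ((P → P) → Q → R) → R) and nothing is barred)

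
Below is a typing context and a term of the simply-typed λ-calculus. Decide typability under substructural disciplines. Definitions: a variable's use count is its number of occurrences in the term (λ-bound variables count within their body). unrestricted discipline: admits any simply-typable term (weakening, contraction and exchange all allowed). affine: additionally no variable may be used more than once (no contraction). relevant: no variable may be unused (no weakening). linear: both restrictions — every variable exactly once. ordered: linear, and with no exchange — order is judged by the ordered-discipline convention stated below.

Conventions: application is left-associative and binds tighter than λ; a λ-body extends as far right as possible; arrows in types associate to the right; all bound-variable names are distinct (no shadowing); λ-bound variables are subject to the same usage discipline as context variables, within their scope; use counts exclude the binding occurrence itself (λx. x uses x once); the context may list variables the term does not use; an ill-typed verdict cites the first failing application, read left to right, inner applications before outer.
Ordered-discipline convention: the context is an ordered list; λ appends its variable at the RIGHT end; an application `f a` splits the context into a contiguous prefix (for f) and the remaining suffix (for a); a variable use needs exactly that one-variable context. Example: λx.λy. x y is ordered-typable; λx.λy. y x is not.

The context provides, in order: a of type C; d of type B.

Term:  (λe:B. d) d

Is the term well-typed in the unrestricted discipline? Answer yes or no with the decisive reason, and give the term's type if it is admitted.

yes — type-checks (B) and nothing is barred; term : B
use counts: a=0, d=2, e (bound)=0
left-to-right use order: d, d
typing: the term checks, with type B
all disciplines: ordered ✗, linear ✗, affine ✗, relevant ✗, unrestricted ✓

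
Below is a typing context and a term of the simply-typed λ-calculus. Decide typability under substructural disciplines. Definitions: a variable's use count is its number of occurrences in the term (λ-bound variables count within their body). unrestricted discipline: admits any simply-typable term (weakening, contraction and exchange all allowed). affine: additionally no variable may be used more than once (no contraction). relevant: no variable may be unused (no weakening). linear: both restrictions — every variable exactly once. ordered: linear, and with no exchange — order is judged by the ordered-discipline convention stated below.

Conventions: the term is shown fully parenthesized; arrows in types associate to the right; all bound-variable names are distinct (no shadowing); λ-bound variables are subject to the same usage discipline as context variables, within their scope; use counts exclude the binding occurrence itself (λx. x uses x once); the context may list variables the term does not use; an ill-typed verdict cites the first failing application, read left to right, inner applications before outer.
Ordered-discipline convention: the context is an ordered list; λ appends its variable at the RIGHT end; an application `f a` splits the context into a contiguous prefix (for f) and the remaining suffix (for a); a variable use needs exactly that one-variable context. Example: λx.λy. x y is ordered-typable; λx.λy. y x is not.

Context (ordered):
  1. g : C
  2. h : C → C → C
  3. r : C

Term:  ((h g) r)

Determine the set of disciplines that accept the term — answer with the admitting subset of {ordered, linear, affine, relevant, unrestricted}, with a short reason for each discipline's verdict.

admitting disciplines: linear, affine, relevant, unrestricted
usage: g ×1; h ×1; r ×1
order of uses: h, g, r
typing: ✓ — C
ordered: ✗ — no contiguous prefix/suffix split fits h, g, r
linear: ✓ — exactly-once usage across g, h, r
affine: ✓ — no duplicate uses among g, h, r
relevant: ✓ — every one of g, h, r appears
unrestricted: ✓ — typability at C is all that's needed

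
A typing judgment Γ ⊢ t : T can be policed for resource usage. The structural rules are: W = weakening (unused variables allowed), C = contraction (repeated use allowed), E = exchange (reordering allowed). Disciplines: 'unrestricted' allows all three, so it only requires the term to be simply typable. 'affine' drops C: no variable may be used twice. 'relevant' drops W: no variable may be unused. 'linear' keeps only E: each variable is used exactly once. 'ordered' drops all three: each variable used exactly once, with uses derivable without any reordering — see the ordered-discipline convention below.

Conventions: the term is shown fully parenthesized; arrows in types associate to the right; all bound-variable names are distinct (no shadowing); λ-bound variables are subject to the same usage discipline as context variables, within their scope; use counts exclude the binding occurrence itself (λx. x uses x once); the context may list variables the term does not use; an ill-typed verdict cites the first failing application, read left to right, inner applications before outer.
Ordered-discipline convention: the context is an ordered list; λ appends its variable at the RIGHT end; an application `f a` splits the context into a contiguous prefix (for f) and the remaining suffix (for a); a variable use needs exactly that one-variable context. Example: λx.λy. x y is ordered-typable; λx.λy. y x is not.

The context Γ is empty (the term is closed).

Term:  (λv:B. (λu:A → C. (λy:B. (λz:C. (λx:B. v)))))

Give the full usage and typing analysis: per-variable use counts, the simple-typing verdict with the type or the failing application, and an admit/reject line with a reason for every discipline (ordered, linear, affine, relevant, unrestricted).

use counts: v (bound) ×1, u (bound) ×0, y (bound) ×0, z (bound) ×0, x (bound) ×0
use order (left to right): v
typing: the term checks, with type B → (A → C) → B → C → B → B
ordered ✗ (u, y, z, x never used (weakening))
linear ✗ (u, y, z, x never used (weakening))
affine ✓ (no duplicate uses among v, u, y, z, x)
relevant ✗ (u, y, z, x never used (weakening))
unrestricted ✓ (typability at B → (A → C) → B → C → B → B is all that's needed)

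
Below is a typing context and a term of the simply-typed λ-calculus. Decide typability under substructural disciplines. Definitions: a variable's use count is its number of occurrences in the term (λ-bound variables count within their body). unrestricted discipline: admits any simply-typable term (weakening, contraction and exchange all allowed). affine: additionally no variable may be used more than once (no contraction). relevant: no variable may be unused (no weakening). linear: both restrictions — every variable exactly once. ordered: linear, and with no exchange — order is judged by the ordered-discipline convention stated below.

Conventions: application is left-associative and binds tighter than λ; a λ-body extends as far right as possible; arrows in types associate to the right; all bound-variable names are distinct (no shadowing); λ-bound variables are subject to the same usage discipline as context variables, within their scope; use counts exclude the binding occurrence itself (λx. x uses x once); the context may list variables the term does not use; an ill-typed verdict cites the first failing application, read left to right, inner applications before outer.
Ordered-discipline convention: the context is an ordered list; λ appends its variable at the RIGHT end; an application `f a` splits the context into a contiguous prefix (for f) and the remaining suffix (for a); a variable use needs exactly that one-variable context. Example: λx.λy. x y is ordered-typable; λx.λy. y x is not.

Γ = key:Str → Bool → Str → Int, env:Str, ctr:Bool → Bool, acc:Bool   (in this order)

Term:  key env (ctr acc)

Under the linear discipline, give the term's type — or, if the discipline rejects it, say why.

term : Str → Int
variable uses: key: 1×, env: 1×, ctr: 1×, acc: 1×
use order (left to right): key, env, ctr, acc
typing: the term checks, with type Str → Int
all disciplines: ordered ✓ | linear ✓ | affine ✓ | relevant ✓ | unrestricted ✓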